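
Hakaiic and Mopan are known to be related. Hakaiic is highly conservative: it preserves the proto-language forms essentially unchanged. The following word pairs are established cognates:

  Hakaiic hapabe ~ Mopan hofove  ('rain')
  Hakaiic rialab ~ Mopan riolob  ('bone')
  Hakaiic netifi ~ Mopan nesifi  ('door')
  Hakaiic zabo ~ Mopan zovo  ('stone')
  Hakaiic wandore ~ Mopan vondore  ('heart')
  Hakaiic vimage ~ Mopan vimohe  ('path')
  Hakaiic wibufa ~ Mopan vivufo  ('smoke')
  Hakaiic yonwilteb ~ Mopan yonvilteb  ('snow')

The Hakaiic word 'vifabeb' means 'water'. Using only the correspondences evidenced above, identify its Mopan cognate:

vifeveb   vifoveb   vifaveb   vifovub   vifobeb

vifoveb

hapabe ~ hofove, rialab ~ riolob — Hakaiic a corresponds to Mopan o after a consonant, before a labial obstruent.
hapabe ~ hofove — Hakaiic b corresponds to Mopan v between vowels (before a front vowel).
Applying these to Hakaiic 'vifabeb':
  vifabeb → vifobeb   (a→o after a consonant, before a labial obstruent)
  vifobeb → vifoveb   (b→v between vowels (before a front vowel))
So the Mopan cognate is 'vifoveb'.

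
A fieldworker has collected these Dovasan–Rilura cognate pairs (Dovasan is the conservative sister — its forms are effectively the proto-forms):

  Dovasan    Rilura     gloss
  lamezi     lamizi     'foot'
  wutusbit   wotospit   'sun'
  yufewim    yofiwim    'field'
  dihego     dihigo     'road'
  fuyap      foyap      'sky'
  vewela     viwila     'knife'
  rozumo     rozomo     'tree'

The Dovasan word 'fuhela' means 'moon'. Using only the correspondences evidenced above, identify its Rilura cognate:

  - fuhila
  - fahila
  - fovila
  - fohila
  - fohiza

fohila

wutusbit ~ wotospit, fuyap ~ foyap — Dovasan u corresponds to Rilura o after a consonant, before a consonant other than r, m, n, p, b, f, v.
lamezi ~ lamizi, yufewim ~ yofiwim — Dovasan e corresponds to Rilura i after a consonant, before a consonant other than r, m, n, p, b, f, v.
Applying these to Dovasan 'fuhela':
  fuhela → fohela   (u→o after a consonant, before a consonant other than r, m, n, p, b, f, v)
  fohela → fohila   (e→i after a consonant, before a consonant other than r, m, n, p, b, f, v)
So the Rilura cognate is 'fohila'.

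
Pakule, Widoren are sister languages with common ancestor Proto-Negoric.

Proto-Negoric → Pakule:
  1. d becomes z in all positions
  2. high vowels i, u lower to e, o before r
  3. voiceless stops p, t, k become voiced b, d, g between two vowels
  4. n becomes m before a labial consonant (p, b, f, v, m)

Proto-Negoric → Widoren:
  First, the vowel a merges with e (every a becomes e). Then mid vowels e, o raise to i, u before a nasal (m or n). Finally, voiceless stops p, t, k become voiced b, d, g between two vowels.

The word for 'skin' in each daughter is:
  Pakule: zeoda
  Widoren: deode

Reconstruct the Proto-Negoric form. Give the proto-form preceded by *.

Position 1: Pakule has z, Widoren has d. Taking the neighbouring segments as reconstructed: Pakule z could go back to *d or *z; Widoren d can only go back to *d — the one source consistent with every daughter is *d.
Position 5: Pakule has a, Widoren has e. Pakule preserves a here (none of its changes turn any other segment into a), so the proto-segment is *a.
Position 4: Pakule has d, Widoren has d. In Pakule, d can only continue *t, so the proto-segment is *t.
Verify the candidate proto-form against each daughter:
Pakule: *deota > zeota > zeoda  (by unconditioned shift, intervocalic voicing)
Widoren: *deota > deote > deode  (by vowel merger, intervocalic voicing)
No other proto-form is consistent with every reflex, so the reconstruction is *deota.

*deota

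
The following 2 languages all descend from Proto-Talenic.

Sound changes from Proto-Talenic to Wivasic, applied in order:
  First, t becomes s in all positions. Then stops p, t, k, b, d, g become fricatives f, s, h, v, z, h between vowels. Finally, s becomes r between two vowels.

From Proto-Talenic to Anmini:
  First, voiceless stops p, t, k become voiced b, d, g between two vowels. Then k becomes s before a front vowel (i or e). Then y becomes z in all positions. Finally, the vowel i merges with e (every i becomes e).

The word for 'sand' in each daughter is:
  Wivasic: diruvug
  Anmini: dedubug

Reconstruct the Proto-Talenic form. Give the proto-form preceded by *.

Position 3: Wivasic has r, Anmini has d. Taking the neighbouring segments as reconstructed: Wivasic r could go back to *t or *s or *r; Anmini d could go back to *t or *d — the one source consistent with every daughter is *t.
Position 2: Wivasic has i, Anmini has e. Wivasic preserves i here (none of its changes turn any other segment into i), so the proto-segment is *i.
This points to *ditubug. Verify forward in each daughter:
Wivasic: *ditubug
  ditubug → disubug   [unconditioned shift]
  disubug → disuvug   [intervocalic lenition]
  disuvug → diruvug   [rhotacism]
  giving Wivasic diruvug.
Anmini: *ditubug > didubug > dedubug  (by intervocalic voicing, vowel merger)
*ditubug is the unique common source.

*ditubug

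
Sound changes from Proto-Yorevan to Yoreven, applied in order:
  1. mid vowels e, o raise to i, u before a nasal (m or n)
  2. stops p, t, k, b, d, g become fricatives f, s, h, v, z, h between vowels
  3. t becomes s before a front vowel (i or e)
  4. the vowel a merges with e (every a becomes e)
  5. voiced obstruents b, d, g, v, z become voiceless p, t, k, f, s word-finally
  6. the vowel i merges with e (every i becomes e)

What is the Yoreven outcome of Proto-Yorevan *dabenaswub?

deveneswup

Yoreven: *dabenaswub
  dabenaswub → dabinaswub   [pre-nasal raising]
  dabinaswub → davinaswub   [intervocalic lenition]
  davinaswub (rule 3 does not apply)
  davinaswub → devineswub   [vowel merger]
  devineswub → devineswup   [final devoicing]
  devineswup → deveneswup   [vowel merger]
  giving Yoreven deveneswup.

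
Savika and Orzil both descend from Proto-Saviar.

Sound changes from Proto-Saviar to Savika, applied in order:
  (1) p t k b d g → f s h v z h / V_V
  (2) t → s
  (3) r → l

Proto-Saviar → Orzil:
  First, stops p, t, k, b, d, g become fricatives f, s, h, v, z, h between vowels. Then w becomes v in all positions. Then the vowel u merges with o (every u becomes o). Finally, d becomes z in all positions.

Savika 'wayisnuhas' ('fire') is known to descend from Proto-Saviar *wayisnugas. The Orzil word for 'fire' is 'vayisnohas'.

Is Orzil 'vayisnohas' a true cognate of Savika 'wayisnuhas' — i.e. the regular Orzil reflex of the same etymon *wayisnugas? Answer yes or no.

Derive the expected Orzil reflex of *wayisnugas:
Orzil: *wayisnugas > wayisnuhas > vayisnuhas > vayisnohas  (by intervocalic lenition, unconditioned shift, vowel merger)
Orzil 'vayisnohas' matches the regular reflex exactly, so the pair is cognate.

yes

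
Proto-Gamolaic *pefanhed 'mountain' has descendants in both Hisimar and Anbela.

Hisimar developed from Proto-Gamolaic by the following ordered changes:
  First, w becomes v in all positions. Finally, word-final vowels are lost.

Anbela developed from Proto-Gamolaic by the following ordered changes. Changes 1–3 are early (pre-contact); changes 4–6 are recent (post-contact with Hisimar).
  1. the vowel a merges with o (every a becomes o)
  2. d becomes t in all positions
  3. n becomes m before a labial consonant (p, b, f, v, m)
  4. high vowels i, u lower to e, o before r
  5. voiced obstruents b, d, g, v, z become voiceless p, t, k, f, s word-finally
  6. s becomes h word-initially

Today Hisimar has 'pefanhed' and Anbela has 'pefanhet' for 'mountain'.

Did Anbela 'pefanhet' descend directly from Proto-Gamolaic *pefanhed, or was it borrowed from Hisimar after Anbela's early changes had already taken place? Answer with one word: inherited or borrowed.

If inherited, *pefanhed would pass through all of Anbela's changes:
Anbela: *pefanhed > pefonhed > pefonhet  (by vowel merger, unconditioned shift)
If borrowed from Hisimar 'pefanhed' after the early changes, it would undergo only the recent ones:
  rule 4 (pre-rhotic lowering): no change (pefanhed)
  rule 5 (final devoicing): pefanhed → pefanhet
  rule 6 (debuccalisation): no change (pefanhet)
  ⇒ as a loan: pefanhet
Anbela 'pefanhet' matches the loan outcome 'pefanhet', not the inherited 'pefonhet' — it skipped the early Anbela changes, so it was borrowed from Hisimar.

borrowed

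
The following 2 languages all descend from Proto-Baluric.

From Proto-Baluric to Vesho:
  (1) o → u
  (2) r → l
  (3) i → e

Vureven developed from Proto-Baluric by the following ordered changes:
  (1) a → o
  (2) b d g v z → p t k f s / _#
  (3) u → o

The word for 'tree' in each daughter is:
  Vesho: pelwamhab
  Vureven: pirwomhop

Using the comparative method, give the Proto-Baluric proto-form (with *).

*pirwamhab

Position 2: Vesho has e, Vureven has i. Vureven preserves i here (none of its changes turn any other segment into i), so the proto-segment is *i.
Position 5: Vesho has a, Vureven has o. Vesho preserves a here (none of its changes turn any other segment into a), so the proto-segment is *a.
Verify the candidate proto-form against each daughter:
Vesho: start from *pirwamhab.
  rule 1: no change — pirwamhab
  rule 2 (unconditioned shift): pirwamhab → pilwamhab
  rule 3 (vowel merger): pilwamhab → pelwamhab
  ⇒ Vesho pelwamhab
Vureven: *pirwamhab
  pirwamhab → pirwomhob   [vowel merger]
  pirwomhob → pirwomhop   [final devoicing]
  pirwomhop (rule 3 does not apply)
  giving Vureven pirwomhop.
Only *pirwamhab yields all of Vesho pelwamhab, Vureven pirwomhop.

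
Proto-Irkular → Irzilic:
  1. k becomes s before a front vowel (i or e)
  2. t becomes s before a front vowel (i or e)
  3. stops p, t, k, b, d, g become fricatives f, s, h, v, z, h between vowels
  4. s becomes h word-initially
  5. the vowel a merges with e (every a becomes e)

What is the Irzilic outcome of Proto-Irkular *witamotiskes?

wisemosisses

Irzilic: *witamotiskes > witamotisses > witamosisses > wisamosisses > wisemosisses  (by palatalisation, palatalisation, intervocalic lenition, vowel merger)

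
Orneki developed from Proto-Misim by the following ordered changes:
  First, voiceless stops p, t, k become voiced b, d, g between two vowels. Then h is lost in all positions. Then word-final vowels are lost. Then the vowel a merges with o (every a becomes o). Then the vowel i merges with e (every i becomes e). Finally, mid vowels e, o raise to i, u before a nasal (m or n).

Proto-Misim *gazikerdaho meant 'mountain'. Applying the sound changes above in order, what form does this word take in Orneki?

gozegerdo

Orneki: start from *gazikerdaho.
  rule 1 (intervocalic voicing): gazikerdaho → gazigerdaho
  rule 2 (h-loss): gazigerdaho → gazigerdao
  rule 3 (apocope): gazigerdao → gazigerda
  rule 4 (vowel merger): gazigerda → gozigerdo
  rule 5 (vowel merger): gozigerdo → gozegerdo
  rule 6: no change — gozegerdo
  ⇒ Orneki gozegerdo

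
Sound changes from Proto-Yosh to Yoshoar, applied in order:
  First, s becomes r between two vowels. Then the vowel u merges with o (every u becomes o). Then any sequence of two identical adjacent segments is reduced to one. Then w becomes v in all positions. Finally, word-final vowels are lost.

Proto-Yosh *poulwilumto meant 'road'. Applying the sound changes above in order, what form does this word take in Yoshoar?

polvilomt

Yoshoar: start from *poulwilumto.
  rule 1: no change — poulwilumto
  rule 2 (vowel merger): poulwilumto → poolwilomto
  rule 3 (degemination): poolwilomto → polwilomto
  rule 4 (unconditioned shift): polwilomto → polvilomto
  rule 5 (apocope): polvilomto → polvilomt
  ⇒ Yoshoar polvilomt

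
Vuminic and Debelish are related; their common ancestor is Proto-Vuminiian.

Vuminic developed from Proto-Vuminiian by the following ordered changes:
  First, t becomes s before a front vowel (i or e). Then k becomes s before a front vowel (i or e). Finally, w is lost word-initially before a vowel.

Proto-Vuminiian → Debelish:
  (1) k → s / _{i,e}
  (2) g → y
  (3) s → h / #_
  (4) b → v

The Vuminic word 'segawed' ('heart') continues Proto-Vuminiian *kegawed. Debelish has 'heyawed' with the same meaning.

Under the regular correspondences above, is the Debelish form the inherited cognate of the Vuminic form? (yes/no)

Derive the expected Debelish reflex of *kegawed:
Debelish: *kegawed
  kegawed → segawed   [palatalisation]
  segawed → seyawed   [unconditioned shift]
  seyawed → heyawed   [debuccalisation]
  heyawed (rule 4 does not apply)
  giving Debelish heyawed.
Debelish 'heyawed' matches the regular reflex exactly, so the pair is cognate.

yes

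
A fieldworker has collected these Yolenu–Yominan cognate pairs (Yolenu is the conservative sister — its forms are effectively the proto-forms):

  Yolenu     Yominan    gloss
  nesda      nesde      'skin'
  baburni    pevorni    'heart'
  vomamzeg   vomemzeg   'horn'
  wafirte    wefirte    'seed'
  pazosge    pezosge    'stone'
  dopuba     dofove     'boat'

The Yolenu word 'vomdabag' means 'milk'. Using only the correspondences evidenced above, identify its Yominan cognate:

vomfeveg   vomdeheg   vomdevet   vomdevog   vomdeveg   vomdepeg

vomdeveg

baburni ~ pevorni — Yolenu a corresponds to Yominan e after a consonant, before a labial obstruent.
dopuba ~ dofove — Yolenu b corresponds to Yominan v between vowels (before a back vowel).
pazosge ~ pezosge — Yolenu a corresponds to Yominan e after a consonant, before a consonant other than r, m, n, p, b, f, v.
Applying these to Yolenu 'vomdabag':
  vomdabag → vomdebag   (a→e after a consonant, before a labial obstruent)
  vomdebag → vomdevag   (b→v between vowels (before a back vowel))
  vomdevag → vomdeveg   (a→e after a consonant, before a consonant other than r, m, n, p, b, f, v)
So the Yominan cognate is 'vomdeveg'.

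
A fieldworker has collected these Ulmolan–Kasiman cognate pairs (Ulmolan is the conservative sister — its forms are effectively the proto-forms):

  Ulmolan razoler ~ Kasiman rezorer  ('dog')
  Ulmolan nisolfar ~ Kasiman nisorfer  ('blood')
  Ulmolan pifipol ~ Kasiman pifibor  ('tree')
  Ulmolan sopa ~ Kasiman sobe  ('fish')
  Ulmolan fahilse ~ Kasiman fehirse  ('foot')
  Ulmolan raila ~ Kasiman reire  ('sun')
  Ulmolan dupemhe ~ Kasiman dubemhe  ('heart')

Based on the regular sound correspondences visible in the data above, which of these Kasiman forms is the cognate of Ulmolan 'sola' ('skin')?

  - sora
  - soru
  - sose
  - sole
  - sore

raila ~ reire — Ulmolan l corresponds to Kasiman r between vowels (before a back vowel).
sopa ~ sobe, raila ~ reire — Ulmolan a corresponds to Kasiman e word-finally.
Applying these to Ulmolan 'sola':
  sola → sora   (l→r between vowels (before a back vowel))
  sora → sore   (a→e word-finally)
So the Kasiman cognate is 'sore'.

sore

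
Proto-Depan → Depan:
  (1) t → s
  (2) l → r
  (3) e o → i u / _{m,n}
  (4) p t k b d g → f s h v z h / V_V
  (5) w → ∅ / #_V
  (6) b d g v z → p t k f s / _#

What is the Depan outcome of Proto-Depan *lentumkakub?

rinsumkahup

Depan: *lentumkakub > lensumkakub > rensumkakub > rinsumkakub > rinsumkahub > rinsumkahup  (by unconditioned shift, unconditioned shift, pre-nasal raising, intervocalic lenition, final devoicing)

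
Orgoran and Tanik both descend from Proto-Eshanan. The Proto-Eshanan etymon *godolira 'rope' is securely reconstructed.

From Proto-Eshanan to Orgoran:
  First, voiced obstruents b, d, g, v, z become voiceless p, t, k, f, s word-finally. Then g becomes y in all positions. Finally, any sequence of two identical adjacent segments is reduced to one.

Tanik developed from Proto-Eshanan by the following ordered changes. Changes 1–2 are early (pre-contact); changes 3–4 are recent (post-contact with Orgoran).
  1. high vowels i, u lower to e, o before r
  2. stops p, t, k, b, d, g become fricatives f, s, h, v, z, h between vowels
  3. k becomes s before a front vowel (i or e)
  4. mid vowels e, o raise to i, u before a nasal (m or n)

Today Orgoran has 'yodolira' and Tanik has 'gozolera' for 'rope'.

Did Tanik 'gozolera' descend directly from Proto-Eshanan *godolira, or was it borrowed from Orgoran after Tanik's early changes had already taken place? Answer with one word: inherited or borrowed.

inherited

If inherited, *godolira would pass through all of Tanik's changes:
Tanik: *godolira > godolera > gozolera  (by pre-rhotic lowering, intervocalic lenition)
If borrowed from Orgoran 'yodolira' after the early changes, it would undergo only the recent ones:
  rule 3 (palatalisation): no change (yodolira)
  rule 4 (pre-nasal raising): no change (yodolira)
  ⇒ as a loan: yodolira
Tanik 'gozolera' matches the inherited outcome exactly, so it is an inherited cognate, not a loan.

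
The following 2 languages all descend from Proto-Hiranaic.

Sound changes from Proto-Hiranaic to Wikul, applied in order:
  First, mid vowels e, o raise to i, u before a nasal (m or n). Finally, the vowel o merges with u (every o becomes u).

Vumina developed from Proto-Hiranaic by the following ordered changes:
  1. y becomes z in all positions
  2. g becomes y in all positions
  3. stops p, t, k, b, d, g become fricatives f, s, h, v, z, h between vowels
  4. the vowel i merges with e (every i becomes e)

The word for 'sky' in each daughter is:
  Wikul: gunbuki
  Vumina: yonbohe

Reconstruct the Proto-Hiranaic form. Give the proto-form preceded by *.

Position 1: Wikul has g, Vumina has y. Wikul preserves g here (none of its changes turn any other segment into g), so the proto-segment is *g.
Position 2: Wikul has u, Vumina has o. Vumina preserves o here (none of its changes turn any other segment into o), so the proto-segment is *o.
Continuing position by position gives *gonboki; check it forward:
Wikul: *gonboki > gunboki > gunbuki  (by pre-nasal raising, vowel merger)
Vumina: start from *gonboki.
  rule 1: no change — gonboki
  rule 2 (unconditioned shift): gonboki → yonboki
  rule 3 (intervocalic lenition): yonboki → yonbohi
  rule 4 (vowel merger): yonbohi → yonbohe
  ⇒ Vumina yonbohe
Only *gonboki yields all of Wikul gunbuki, Vumina yonbohe.

*gonboki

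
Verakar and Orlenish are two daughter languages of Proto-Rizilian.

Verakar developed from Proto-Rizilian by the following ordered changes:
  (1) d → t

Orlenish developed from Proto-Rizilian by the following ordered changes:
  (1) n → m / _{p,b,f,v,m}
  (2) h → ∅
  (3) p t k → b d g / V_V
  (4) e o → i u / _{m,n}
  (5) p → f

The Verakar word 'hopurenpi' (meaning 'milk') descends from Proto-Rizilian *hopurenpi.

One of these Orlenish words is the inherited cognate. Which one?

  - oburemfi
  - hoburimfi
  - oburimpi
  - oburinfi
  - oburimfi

Orlenish: *hopurenpi > hopurempi > opurempi > oburempi > oburimpi > oburimfi  (by nasal place assimilation, h-loss, intervocalic voicing, pre-nasal raising, unconditioned shift)

oburimfi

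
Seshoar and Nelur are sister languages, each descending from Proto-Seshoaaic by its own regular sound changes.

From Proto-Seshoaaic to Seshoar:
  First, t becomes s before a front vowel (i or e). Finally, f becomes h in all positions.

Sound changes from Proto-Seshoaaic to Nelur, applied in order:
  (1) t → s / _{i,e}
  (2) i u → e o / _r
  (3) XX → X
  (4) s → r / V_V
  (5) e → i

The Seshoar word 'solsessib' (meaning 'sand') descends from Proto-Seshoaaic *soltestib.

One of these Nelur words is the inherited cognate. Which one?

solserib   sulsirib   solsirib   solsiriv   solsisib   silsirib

Nelur: start from *soltestib.
  rule 1 (palatalisation): soltestib → solsessib
  rule 2: no change — solsessib
  rule 3 (degemination): solsessib → solsesib
  rule 4 (rhotacism): solsesib → solserib
  rule 5 (vowel merger): solserib → solsirib
  ⇒ Nelur solsirib

solsirib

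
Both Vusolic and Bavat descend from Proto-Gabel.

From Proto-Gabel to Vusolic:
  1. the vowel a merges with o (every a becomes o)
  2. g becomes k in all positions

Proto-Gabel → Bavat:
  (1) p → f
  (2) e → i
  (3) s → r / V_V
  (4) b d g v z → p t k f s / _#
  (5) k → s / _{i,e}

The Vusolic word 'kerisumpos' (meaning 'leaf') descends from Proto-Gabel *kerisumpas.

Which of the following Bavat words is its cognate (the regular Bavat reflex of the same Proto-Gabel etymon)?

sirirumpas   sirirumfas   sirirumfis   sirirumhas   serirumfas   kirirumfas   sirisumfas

Bavat: start from *kerisumpas.
  rule 1 (unconditioned shift): kerisumpas → kerisumfas
  rule 2 (vowel merger): kerisumfas → kirisumfas
  rule 3 (rhotacism): kirisumfas → kirirumfas
  rule 4: no change — kirirumfas
  rule 5 (palatalisation): kirirumfas → sirirumfas
  ⇒ Bavat sirirumfas
The other candidates each miss or misapply at least one Bavat change.

sirirumfas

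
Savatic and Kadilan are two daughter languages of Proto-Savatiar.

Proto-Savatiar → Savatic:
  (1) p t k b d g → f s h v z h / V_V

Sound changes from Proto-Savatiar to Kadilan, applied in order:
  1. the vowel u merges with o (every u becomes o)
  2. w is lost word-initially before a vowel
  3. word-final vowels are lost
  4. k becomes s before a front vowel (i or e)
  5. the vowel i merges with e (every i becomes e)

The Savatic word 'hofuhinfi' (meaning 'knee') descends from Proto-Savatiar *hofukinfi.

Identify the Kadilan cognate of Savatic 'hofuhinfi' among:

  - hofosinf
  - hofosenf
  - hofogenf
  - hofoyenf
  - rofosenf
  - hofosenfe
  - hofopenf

hofosenf

Kadilan: start from *hofukinfi.
  rule 1 (vowel merger): hofukinfi → hofokinfi
  rule 2: no change — hofokinfi
  rule 3 (apocope): hofokinfi → hofokinf
  rule 4 (palatalisation): hofokinf → hofosinf
  rule 5 (vowel merger): hofosinf → hofosenf
  ⇒ Kadilan hofosenf
Among the options, 'hofosenf' alone shows every Kadilan change applied in order.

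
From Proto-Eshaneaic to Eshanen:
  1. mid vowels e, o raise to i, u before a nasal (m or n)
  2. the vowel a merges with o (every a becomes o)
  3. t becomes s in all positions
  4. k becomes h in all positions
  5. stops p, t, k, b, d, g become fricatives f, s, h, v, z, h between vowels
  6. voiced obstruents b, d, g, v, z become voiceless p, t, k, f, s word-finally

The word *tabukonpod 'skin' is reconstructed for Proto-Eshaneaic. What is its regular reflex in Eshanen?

Eshanen: *tabukonpod
  tabukonpod → tabukunpod   [pre-nasal raising]
  tabukunpod → tobukunpod   [vowel merger]
  tobukunpod → sobukunpod   [unconditioned shift]
  sobukunpod → sobuhunpod   [unconditioned shift]
  sobuhunpod → sovuhunpod   [intervocalic lenition]
  sovuhunpod → sovuhunpot   [final devoicing]
  giving Eshanen sovuhunpot.

sovuhunpot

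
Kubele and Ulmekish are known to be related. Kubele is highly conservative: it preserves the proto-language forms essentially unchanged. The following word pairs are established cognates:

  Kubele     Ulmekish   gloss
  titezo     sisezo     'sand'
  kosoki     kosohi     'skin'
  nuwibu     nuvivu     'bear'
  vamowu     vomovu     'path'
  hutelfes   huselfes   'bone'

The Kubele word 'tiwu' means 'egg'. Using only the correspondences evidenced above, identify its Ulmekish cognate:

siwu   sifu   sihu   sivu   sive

sivu

titezo ~ sisezo — Kubele t corresponds to Ulmekish s word-initially before a front vowel.
vamowu ~ vomovu — Kubele w corresponds to Ulmekish v between vowels (before a back vowel).
Applying these to Kubele 'tiwu':
  tiwu → siwu   (t→s word-initially before a front vowel)
  siwu → sivu   (w→v between vowels (before a back vowel))
So the Ulmekish cognate is 'sivu'.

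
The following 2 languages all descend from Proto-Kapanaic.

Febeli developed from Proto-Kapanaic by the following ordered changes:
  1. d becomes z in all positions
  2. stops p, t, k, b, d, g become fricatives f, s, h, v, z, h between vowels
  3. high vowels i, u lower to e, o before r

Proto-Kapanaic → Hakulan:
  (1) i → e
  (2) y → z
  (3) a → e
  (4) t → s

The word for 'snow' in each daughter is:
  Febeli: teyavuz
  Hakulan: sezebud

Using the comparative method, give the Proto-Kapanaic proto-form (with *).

*teyabud

Position 7: Febeli has z, Hakulan has d. Hakulan preserves d here (none of its changes turn any other segment into d), so the proto-segment is *d.
Position 4: Febeli has a, Hakulan has e. Febeli preserves a here (none of its changes turn any other segment into a), so the proto-segment is *a.
Position 5: Febeli has v, Hakulan has b. Hakulan preserves b here (none of its changes turn any other segment into b), so the proto-segment is *b.
This points to *teyabud. Verify forward in each daughter:
Febeli: *teyabud
  teyabud → teyabuz   [unconditioned shift]
  teyabuz → teyavuz   [intervocalic lenition]
  teyavuz (rule 3 does not apply)
  giving Febeli teyavuz.
Hakulan: start from *teyabud.
  rule 1: no change — teyabud
  rule 2 (unconditioned shift): teyabud → tezabud
  rule 3 (vowel merger): tezabud → tezebud
  rule 4 (unconditioned shift): tezebud → sezebud
  ⇒ Hakulan sezebud
No other proto-form is consistent with every reflex, so the reconstruction is *teyabud.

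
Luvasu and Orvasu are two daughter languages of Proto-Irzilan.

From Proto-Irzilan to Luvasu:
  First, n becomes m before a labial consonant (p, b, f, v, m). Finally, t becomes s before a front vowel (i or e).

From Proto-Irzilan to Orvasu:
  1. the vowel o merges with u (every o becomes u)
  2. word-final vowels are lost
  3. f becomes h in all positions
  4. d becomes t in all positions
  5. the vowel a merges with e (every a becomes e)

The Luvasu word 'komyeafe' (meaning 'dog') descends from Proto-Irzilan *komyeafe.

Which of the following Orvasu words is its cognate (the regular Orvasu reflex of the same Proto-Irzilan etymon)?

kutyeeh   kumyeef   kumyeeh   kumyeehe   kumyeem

Orvasu: start from *komyeafe.
  rule 1 (vowel merger): komyeafe → kumyeafe
  rule 2 (apocope): kumyeafe → kumyeaf
  rule 3 (unconditioned shift): kumyeaf → kumyeah
  rule 4: no change — kumyeah
  rule 5 (vowel merger): kumyeah → kumyeeh
  ⇒ Orvasu kumyeeh
Among the options, 'kumyeeh' alone shows every Orvasu change applied in order.

kumyeeh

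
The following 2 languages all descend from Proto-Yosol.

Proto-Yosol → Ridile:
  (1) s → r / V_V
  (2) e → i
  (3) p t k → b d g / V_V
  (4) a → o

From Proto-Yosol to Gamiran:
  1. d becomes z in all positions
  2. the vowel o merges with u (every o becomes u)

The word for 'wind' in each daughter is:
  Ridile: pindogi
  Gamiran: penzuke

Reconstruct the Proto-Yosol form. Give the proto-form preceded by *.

*pendoke

Position 6: Ridile has g, Gamiran has k. Gamiran preserves k here (none of its changes turn any other segment into k), so the proto-segment is *k.
Position 5: Ridile has o, Gamiran has u. Taking the neighbouring segments as reconstructed: Ridile o could go back to *a or *o; Gamiran u could go back to *o or *u — the one source consistent with every daughter is *o.
Position 4: Ridile has d, Gamiran has z. Taking the neighbouring segments as reconstructed: Ridile d can only go back to *d; Gamiran z could go back to *d or *z — the one source consistent with every daughter is *d.
Verify the candidate proto-form against each daughter:
Ridile: *pendoke
  pendoke (rule 1 does not apply)
  pendoke → pindoki   [vowel merger]
  pindoki → pindogi   [intervocalic voicing]
  pindogi (rule 4 does not apply)
  giving Ridile pindogi.
Gamiran: *pendoke
  pendoke → penzoke   [unconditioned shift]
  penzoke → penzuke   [vowel merger]
  giving Gamiran penzuke.
Only *pendoke yields all of Ridile pindogi, Gamiran penzuke.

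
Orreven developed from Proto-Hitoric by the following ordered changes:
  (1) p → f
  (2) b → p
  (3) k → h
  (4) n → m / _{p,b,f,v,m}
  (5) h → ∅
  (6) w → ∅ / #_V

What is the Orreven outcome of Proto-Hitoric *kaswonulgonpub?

aswonulgomfup

Orreven: *kaswonulgonpub > kaswonulgonfub > kaswonulgonfup > haswonulgonfup > haswonulgomfup > aswonulgomfup  (by unconditioned shift, unconditioned shift, unconditioned shift, nasal place assimilation, h-loss)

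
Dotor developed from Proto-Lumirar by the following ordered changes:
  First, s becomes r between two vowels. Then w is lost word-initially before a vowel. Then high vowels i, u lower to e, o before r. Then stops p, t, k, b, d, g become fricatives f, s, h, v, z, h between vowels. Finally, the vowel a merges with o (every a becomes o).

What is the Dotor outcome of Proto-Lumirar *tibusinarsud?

tivorinorsud

Dotor: start from *tibusinarsud.
  rule 1 (rhotacism): tibusinarsud → tiburinarsud
  rule 2: no change — tiburinarsud
  rule 3 (pre-rhotic lowering): tiburinarsud → tiborinarsud
  rule 4 (intervocalic lenition): tiborinarsud → tivorinarsud
  rule 5 (vowel merger): tivorinarsud → tivorinorsud
  ⇒ Dotor tivorinorsud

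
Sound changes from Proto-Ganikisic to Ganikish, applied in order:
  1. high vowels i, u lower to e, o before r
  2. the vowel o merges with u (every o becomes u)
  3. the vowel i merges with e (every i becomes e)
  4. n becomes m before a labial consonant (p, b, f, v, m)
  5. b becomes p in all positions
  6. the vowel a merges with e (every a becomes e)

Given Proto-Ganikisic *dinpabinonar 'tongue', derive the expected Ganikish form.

Ganikish: start from *dinpabinonar.
  rule 1: no change — dinpabinonar
  rule 2 (vowel merger): dinpabinonar → dinpabinunar
  rule 3 (vowel merger): dinpabinunar → denpabenunar
  rule 4 (nasal place assimilation): denpabenunar → dempabenunar
  rule 5 (unconditioned shift): dempabenunar → dempapenunar
  rule 6 (vowel merger): dempapenunar → dempepenuner
  ⇒ Ganikish dempepenuner

dempepenuner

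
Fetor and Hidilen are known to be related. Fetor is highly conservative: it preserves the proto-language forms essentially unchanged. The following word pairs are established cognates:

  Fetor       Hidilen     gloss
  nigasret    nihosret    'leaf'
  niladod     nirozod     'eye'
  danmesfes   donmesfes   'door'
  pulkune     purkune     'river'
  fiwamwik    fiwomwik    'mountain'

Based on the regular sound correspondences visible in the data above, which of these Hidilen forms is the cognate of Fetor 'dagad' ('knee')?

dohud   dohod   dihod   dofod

dohod

nigasret ~ nihosret, niladod ~ nirozod — Fetor a corresponds to Hidilen o after a consonant, before a consonant other than r, m, n, p, b, f, v.
nigasret ~ nihosret — Fetor g corresponds to Hidilen h between vowels (before a back vowel).
Applying these to Fetor 'dagad':
  dagad → dogad   (a→o after a consonant, before a consonant other than r, m, n, p, b, f, v)
  dogad → dohad   (g→h between vowels (before a back vowel))
  dohad → dohod   (a→o after a consonant, before a consonant other than r, m, n, p, b, f, v)
So the Hidilen cognate is 'dohod'.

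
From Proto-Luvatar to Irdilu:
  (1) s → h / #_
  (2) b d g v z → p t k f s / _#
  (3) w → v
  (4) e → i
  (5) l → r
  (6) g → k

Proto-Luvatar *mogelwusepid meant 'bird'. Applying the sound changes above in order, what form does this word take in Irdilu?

mokirvusipit

Irdilu: *mogelwusepid > mogelwusepit > mogelvusepit > mogilvusipit > mogirvusipit > mokirvusipit  (by final devoicing, unconditioned shift, vowel merger, unconditioned shift, unconditioned shift)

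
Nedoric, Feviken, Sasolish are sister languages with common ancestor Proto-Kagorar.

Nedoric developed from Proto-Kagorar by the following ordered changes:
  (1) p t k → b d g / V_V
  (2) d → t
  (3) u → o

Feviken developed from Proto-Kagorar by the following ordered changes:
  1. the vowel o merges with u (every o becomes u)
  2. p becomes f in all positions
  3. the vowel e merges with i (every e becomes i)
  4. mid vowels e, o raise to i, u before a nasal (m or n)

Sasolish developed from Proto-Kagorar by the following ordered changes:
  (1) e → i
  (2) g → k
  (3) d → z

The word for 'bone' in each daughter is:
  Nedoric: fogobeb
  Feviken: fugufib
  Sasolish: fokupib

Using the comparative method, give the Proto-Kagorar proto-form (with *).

Position 6: Nedoric has e, Feviken has i, Sasolish has i. Nedoric preserves e here (none of its changes turn any other segment into e), so the proto-segment is *e.
Position 4: Nedoric has o, Feviken has u, Sasolish has u. Sasolish preserves u here (none of its changes turn any other segment into u), so the proto-segment is *u.
Continuing position by position gives *fogupeb; check it forward:
Nedoric: *fogupeb
  fogupeb → fogubeb   [intervocalic voicing]
  fogubeb (rule 2 does not apply)
  fogubeb → fogobeb   [vowel merger]
  giving Nedoric fogobeb.
Feviken: start from *fogupeb.
  rule 1 (vowel merger): fogupeb → fugupeb
  rule 2 (unconditioned shift): fugupeb → fugufeb
  rule 3 (vowel merger): fugufeb → fugufib
  rule 4: no change — fugufib
  ⇒ Feviken fugufib
Sasolish: start from *fogupeb.
  rule 1 (vowel merger): fogupeb → fogupib
  rule 2 (unconditioned shift): fogupib → fokupib
  rule 3: no change — fokupib
  ⇒ Sasolish fokupib
No other proto-form is consistent with every reflex, so the reconstruction is *fogupeb.

*fogupeb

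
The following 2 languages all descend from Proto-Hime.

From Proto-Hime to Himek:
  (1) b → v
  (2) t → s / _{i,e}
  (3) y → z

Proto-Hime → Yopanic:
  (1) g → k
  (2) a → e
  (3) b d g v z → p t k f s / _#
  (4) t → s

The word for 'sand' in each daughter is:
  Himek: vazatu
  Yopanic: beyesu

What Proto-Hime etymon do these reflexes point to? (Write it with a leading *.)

*bayatu

Position 1: Himek has v, Yopanic has b. Yopanic preserves b here (none of its changes turn any other segment into b), so the proto-segment is *b.
Position 2: Himek has a, Yopanic has e. Himek preserves a here (none of its changes turn any other segment into a), so the proto-segment is *a.
Position 4: Himek has a, Yopanic has e. Himek preserves a here (none of its changes turn any other segment into a), so the proto-segment is *a.
Continuing position by position gives *bayatu; check it forward:
Himek: *bayatu
  bayatu → vayatu   [unconditioned shift]
  vayatu (rule 2 does not apply)
  vayatu → vazatu   [unconditioned shift]
  giving Himek vazatu.
Yopanic: *bayatu
  bayatu (rule 1 does not apply)
  bayatu → beyetu   [vowel merger]
  beyetu (rule 3 does not apply)
  beyetu → beyesu   [unconditioned shift]
  giving Yopanic beyesu.
No other proto-form is consistent with every reflex, so the reconstruction is *bayatu.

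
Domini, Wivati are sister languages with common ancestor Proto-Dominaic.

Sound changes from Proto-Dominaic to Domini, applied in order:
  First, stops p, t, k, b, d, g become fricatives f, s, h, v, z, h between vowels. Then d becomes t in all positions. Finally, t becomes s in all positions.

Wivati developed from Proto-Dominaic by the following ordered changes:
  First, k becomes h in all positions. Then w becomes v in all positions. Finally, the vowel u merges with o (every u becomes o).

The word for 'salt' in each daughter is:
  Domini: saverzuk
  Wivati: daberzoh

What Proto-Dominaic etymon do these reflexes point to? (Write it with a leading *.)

Position 3: Domini has v, Wivati has b. Wivati preserves b here (none of its changes turn any other segment into b), so the proto-segment is *b.
Position 7: Domini has u, Wivati has o. Domini preserves u here (none of its changes turn any other segment into u), so the proto-segment is *u.
This points to *daberzuk. Verify forward in each daughter:
Domini: *daberzuk
  daberzuk → daverzuk   [intervocalic lenition]
  daverzuk → taverzuk   [unconditioned shift]
  taverzuk → saverzuk   [unconditioned shift]
  giving Domini saverzuk.
Wivati: *daberzuk
  daberzuk → daberzuh   [unconditioned shift]
  daberzuh (rule 2 does not apply)
  daberzuh → daberzoh   [vowel merger]
  giving Wivati daberzoh.
No other proto-form is consistent with every reflex, so the reconstruction is *daberzuk.

*daberzuk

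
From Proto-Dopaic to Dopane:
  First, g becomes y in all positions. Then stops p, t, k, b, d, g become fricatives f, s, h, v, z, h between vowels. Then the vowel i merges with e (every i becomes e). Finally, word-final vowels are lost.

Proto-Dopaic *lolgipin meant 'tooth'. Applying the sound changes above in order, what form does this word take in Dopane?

Dopane: *lolgipin
  lolgipin → lolyipin   [unconditioned shift]
  lolyipin → lolyifin   [intervocalic lenition]
  lolyifin → lolyefen   [vowel merger]
  lolyefen (rule 4 does not apply)
  giving Dopane lolyefen.

lolyefen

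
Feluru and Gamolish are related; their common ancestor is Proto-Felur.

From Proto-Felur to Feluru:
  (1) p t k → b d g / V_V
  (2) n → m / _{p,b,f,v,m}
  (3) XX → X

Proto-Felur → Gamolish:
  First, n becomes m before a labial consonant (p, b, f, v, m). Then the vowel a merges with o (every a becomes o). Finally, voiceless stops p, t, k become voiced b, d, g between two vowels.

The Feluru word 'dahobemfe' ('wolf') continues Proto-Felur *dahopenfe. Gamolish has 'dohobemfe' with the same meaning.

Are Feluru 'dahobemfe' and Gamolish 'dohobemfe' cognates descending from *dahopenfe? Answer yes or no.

Derive the expected Gamolish reflex of *dahopenfe:
Gamolish: *dahopenfe > dahopemfe > dohopemfe > dohobemfe  (by nasal place assimilation, vowel merger, intervocalic voicing)
Gamolish 'dohobemfe' matches the regular reflex exactly, so the pair is cognate.

yes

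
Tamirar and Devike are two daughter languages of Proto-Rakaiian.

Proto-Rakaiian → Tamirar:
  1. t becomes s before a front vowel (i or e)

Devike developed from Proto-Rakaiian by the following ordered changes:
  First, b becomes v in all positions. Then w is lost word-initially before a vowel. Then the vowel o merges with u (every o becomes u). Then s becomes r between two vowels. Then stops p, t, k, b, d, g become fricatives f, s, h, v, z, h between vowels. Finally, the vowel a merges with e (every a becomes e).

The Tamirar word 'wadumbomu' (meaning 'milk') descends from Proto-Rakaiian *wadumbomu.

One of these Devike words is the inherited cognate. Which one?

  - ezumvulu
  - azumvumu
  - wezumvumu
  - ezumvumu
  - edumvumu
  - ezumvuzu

Devike: *wadumbomu
  wadumbomu → wadumvomu   [unconditioned shift]
  wadumvomu → adumvomu   [glide loss]
  adumvomu → adumvumu   [vowel merger]
  adumvumu (rule 4 does not apply)
  adumvumu → azumvumu   [intervocalic lenition]
  azumvumu → ezumvumu   [vowel merger]
  giving Devike ezumvumu.
The other candidates each miss or misapply at least one Devike change.

ezumvumu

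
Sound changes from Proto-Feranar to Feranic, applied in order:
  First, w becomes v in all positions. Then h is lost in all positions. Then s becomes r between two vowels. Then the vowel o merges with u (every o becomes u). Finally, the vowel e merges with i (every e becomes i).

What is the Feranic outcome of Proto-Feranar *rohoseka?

Feranic: *rohoseka > rooseka > rooreka > ruureka > ruurika  (by h-loss, rhotacism, vowel merger, vowel merger)

ruurika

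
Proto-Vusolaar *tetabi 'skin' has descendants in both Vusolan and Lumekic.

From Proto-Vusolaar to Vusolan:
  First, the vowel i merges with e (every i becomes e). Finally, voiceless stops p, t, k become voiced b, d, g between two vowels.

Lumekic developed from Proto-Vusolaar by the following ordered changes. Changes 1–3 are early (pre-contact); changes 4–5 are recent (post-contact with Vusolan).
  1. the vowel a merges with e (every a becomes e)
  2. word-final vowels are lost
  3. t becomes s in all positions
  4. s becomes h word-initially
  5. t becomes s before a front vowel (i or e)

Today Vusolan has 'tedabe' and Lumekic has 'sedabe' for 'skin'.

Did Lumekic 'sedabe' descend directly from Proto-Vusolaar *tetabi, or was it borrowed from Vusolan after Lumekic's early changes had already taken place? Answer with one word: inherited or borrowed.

borrowed

If inherited, *tetabi would pass through all of Lumekic's changes:
Lumekic: start from *tetabi.
  rule 1 (vowel merger): tetabi → tetebi
  rule 2 (apocope): tetebi → teteb
  rule 3 (unconditioned shift): teteb → seseb
  rule 4 (debuccalisation): seseb → heseb
  rule 5: no change — heseb
  ⇒ Lumekic heseb
If borrowed from Vusolan 'tedabe' after the early changes, it would undergo only the recent ones:
  rule 4 (debuccalisation): no change (tedabe)
  rule 5 (palatalisation): tedabe → sedabe
  ⇒ as a loan: sedabe
Lumekic 'sedabe' matches the loan outcome 'sedabe', not the inherited 'heseb' — it skipped the early Lumekic changes, so it was borrowed from Vusolan.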